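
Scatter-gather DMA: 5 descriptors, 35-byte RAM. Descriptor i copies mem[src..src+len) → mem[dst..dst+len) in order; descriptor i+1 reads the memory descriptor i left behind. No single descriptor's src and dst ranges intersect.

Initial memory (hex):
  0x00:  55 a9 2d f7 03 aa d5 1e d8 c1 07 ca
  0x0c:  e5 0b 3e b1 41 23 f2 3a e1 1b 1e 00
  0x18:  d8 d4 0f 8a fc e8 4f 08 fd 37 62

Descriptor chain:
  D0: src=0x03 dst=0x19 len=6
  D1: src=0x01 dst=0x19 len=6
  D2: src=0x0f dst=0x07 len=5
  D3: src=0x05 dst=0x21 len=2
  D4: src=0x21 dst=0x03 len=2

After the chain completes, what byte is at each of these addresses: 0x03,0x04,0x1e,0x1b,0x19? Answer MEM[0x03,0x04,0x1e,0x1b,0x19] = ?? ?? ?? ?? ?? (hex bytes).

[0] 0x03->0x19 len=6 : f7 03 aa d5 1e d8
[1] 0x01->0x19 len=6 : a9 2d f7 03 aa d5
[2] 0x0f->0x07 len=5 : b1 41 23 f2 3a
[3] 0x05->0x21 len=2 : aa d5
[4] 0x21->0x03 len=2 : aa d5
query mem[0x03]=0xaa, mem[0x04]=0xd5, mem[0x1e]=0xd5, mem[0x1b]=0xf7, mem[0x19]=0xa9

MEM[0x03,0x04,0x1e,0x1b,0x19] = aa d5 d5 f7 a9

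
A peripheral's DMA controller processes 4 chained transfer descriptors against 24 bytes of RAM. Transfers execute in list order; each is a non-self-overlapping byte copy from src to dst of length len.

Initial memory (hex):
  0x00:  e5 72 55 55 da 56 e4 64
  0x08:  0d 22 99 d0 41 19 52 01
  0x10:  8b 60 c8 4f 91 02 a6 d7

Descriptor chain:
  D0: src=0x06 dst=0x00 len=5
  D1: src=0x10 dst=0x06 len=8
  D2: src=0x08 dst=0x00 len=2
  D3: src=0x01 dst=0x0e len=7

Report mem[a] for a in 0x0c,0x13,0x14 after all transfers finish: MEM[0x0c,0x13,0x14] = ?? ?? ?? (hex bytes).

[0] 0x06->0x00 len=5 : e4 64 0d 22 99
[1] 0x10->0x06 len=8 : 8b 60 c8 4f 91 02 a6 d7
[2] 0x08->0x00 len=2 : c8 4f
[3] 0x01->0x0e len=7 : 4f 0d 22 99 56 8b 60
query mem[0x0c]=0xa6, mem[0x13]=0x8b, mem[0x14]=0x60

MEM[0x0c,0x13,0x14] = a6 8b 60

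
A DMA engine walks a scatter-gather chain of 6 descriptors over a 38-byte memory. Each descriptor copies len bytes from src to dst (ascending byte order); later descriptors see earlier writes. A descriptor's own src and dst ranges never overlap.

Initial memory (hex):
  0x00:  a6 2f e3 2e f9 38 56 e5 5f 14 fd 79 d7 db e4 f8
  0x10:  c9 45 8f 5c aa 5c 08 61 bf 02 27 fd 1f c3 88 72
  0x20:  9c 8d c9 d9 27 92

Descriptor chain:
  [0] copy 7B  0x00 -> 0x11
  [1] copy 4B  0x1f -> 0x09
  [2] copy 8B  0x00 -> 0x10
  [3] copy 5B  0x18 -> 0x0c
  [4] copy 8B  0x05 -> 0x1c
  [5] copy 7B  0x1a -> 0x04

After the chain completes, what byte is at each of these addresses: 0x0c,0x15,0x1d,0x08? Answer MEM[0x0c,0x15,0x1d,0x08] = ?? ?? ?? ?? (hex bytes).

[0] 0x00->0x11 len=7 : a6 2f e3 2e f9 38 56
[1] 0x1f->0x09 len=4 : 72 9c 8d c9
[2] 0x00->0x10 len=8 : a6 2f e3 2e f9 38 56 e5
[3] 0x18->0x0c len=5 : bf 02 27 fd 1f
[4] 0x05->0x1c len=8 : 38 56 e5 5f 72 9c 8d bf
[5] 0x1a->0x04 len=7 : 27 fd 38 56 e5 5f 72
query mem[0x0c]=0xbf, mem[0x15]=0x38, mem[0x1d]=0x56, mem[0x08]=0xe5

MEM[0x0c,0x15,0x1d,0x08] = bf 38 56 e5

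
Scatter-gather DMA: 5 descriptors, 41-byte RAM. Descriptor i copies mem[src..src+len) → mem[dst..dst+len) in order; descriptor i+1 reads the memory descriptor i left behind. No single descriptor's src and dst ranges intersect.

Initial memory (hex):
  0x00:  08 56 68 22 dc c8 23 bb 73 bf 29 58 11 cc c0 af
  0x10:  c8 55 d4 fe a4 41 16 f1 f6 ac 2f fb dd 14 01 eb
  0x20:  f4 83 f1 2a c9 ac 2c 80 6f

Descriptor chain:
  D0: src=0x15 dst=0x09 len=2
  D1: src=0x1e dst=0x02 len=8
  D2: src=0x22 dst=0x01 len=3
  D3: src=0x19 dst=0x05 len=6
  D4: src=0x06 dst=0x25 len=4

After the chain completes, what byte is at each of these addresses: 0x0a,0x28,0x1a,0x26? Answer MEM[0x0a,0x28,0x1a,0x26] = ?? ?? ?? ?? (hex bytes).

MEM[0x0a,0x28,0x1a,0x26] = 01 14 2f fb

#0 dst[0x09+2] := {0x41,0x16}
#1 dst[0x02+8] := {0x01,0xeb,0xf4,0x83,0xf1,0x2a,0xc9,0xac}
#2 dst[0x01+3] := {0xf1,0x2a,0xc9}
#3 dst[0x05+6] := {0xac,0x2f,0xfb,0xdd,0x14,0x01}
#4 dst[0x25+4] := {0x2f,0xfb,0xdd,0x14}
query mem[0x0a]=0x01, mem[0x28]=0x14, mem[0x1a]=0x2f, mem[0x26]=0xfb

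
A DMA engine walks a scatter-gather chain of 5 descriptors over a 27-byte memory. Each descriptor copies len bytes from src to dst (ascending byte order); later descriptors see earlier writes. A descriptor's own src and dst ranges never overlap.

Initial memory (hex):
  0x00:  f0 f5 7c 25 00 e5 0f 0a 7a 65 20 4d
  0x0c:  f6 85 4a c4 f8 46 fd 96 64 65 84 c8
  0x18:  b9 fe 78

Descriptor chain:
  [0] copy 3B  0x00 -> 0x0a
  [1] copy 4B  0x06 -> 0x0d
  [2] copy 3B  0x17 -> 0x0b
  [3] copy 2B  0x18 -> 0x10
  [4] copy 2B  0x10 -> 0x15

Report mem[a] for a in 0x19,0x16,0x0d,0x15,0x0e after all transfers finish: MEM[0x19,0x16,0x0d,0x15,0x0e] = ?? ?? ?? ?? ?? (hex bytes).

MEM[0x19,0x16,0x0d,0x15,0x0e] = fe fe fe b9 0a

#0 dst[0x0a+3] := {0xf0,0xf5,0x7c}
#1 dst[0x0d+4] := {0x0f,0x0a,0x7a,0x65}
#2 dst[0x0b+3] := {0xc8,0xb9,0xfe}
#3 dst[0x10+2] := {0xb9,0xfe}
#4 dst[0x15+2] := {0xb9,0xfe}
query mem[0x19]=0xfe, mem[0x16]=0xfe, mem[0x0d]=0xfe, mem[0x15]=0xb9, mem[0x0e]=0x0a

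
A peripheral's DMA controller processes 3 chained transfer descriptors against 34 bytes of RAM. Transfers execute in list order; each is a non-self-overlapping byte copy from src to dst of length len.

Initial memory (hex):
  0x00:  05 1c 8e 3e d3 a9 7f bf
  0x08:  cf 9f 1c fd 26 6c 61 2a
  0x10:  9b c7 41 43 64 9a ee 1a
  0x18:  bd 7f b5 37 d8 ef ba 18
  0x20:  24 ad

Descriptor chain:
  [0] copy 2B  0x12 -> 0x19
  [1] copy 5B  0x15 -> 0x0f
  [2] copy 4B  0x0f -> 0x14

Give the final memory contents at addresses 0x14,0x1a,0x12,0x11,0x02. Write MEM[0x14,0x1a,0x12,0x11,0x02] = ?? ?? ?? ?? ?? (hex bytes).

MEM[0x14,0x1a,0x12,0x11,0x02] = 9a 43 bd 1a 8e

#0 dst[0x19+2] := {0x41,0x43}
#1 dst[0x0f+5] := {0x9a,0xee,0x1a,0xbd,0x41}
#2 dst[0x14+4] := {0x9a,0xee,0x1a,0xbd}
query mem[0x14]=0x9a, mem[0x1a]=0x43, mem[0x12]=0xbd, mem[0x11]=0x1a, mem[0x02]=0x8e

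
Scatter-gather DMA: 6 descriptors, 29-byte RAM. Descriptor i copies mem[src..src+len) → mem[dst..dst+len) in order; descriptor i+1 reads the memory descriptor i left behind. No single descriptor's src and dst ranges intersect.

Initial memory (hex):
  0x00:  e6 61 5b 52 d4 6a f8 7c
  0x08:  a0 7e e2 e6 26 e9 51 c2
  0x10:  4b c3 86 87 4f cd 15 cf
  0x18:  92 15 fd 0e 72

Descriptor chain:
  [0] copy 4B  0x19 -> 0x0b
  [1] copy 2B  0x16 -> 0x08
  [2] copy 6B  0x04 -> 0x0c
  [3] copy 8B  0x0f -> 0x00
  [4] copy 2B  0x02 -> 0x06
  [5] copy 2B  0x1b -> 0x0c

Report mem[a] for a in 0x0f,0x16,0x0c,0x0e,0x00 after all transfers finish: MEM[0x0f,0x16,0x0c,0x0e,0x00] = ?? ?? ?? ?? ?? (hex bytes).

MEM[0x0f,0x16,0x0c,0x0e,0x00] = 7c 15 0e f8 7c

#0 dst[0x0b+4] := {0x15,0xfd,0x0e,0x72}
#1 dst[0x08+2] := {0x15,0xcf}
#2 dst[0x0c+6] := {0xd4,0x6a,0xf8,0x7c,0x15,0xcf}
#3 dst[0x00+8] := {0x7c,0x15,0xcf,0x86,0x87,0x4f,0xcd,0x15}
#4 dst[0x06+2] := {0xcf,0x86}
#5 dst[0x0c+2] := {0x0e,0x72}
query mem[0x0f]=0x7c, mem[0x16]=0x15, mem[0x0c]=0x0e, mem[0x0e]=0xf8, mem[0x00]=0x7c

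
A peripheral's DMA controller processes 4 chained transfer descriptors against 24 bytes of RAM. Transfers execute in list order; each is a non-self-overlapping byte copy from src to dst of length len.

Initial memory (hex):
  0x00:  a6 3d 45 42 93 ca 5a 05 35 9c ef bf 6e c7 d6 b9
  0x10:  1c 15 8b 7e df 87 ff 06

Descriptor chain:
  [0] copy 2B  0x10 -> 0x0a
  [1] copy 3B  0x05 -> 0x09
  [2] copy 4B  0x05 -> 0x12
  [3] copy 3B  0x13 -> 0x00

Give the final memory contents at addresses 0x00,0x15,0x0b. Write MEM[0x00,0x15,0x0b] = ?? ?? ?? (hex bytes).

D0: mem[0x0a..0x0b] <- [1c 15]
D1: mem[0x09..0x0b] <- [ca 5a 05]
D2: mem[0x12..0x15] <- [ca 5a 05 35]
D3: mem[0x00..0x02] <- [5a 05 35]
query mem[0x00]=0x5a, mem[0x15]=0x35, mem[0x0b]=0x05

MEM[0x00,0x15,0x0b] = 5a 35 05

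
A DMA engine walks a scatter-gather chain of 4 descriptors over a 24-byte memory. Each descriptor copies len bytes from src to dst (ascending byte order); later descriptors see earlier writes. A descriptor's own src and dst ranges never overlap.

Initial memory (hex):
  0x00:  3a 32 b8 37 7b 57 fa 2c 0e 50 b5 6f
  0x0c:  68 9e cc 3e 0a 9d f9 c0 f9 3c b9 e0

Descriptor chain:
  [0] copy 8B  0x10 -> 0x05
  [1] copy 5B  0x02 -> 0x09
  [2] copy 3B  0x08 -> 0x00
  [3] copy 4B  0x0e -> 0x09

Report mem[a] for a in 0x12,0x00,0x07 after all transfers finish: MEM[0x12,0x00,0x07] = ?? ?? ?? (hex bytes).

#0 dst[0x05+8] := {0x0a,0x9d,0xf9,0xc0,0xf9,0x3c,0xb9,0xe0}
#1 dst[0x09+5] := {0xb8,0x37,0x7b,0x0a,0x9d}
#2 dst[0x00+3] := {0xc0,0xb8,0x37}
#3 dst[0x09+4] := {0xcc,0x3e,0x0a,0x9d}
query mem[0x12]=0xf9, mem[0x00]=0xc0, mem[0x07]=0xf9

MEM[0x12,0x00,0x07] = f9 c0 f9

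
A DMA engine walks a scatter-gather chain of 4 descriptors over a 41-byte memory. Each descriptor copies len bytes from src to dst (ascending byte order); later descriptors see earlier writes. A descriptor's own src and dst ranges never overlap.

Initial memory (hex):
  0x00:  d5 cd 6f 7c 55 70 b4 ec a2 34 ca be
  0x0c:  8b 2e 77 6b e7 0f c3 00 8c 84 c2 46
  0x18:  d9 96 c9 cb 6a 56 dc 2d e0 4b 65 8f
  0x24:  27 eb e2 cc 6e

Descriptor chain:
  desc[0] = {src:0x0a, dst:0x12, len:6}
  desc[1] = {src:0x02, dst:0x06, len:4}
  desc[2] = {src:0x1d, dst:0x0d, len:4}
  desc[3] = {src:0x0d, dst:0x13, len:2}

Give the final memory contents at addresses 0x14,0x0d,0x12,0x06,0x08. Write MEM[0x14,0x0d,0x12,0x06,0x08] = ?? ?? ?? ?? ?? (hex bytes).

  after D0: wrote 6B at 0x12 = cabe8b2e776b
  after D1: wrote 4B at 0x06 = 6f7c5570
  after D2: wrote 4B at 0x0d = 56dc2de0
  after D3: wrote 2B at 0x13 = 56dc
query mem[0x14]=0xdc, mem[0x0d]=0x56, mem[0x12]=0xca, mem[0x06]=0x6f, mem[0x08]=0x55

MEM[0x14,0x0d,0x12,0x06,0x08] = dc 56 ca 6f 55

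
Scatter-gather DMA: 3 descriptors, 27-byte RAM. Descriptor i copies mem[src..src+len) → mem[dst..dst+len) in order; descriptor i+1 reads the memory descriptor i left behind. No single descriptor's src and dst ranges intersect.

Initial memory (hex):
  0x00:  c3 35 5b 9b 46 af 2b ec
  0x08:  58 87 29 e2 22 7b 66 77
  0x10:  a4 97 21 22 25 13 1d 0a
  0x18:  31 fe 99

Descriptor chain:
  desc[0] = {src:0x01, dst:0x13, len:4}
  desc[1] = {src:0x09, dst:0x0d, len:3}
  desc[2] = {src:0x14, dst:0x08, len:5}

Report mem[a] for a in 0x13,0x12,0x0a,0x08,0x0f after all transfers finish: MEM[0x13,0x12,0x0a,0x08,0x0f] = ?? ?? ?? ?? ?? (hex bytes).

  after D0: wrote 4B at 0x13 = 355b9b46
  after D1: wrote 3B at 0x0d = 8729e2
  after D2: wrote 5B at 0x08 = 5b9b460a31
query mem[0x13]=0x35, mem[0x12]=0x21, mem[0x0a]=0x46, mem[0x08]=0x5b, mem[0x0f]=0xe2

MEM[0x13,0x12,0x0a,0x08,0x0f] = 35 21 46 5b e2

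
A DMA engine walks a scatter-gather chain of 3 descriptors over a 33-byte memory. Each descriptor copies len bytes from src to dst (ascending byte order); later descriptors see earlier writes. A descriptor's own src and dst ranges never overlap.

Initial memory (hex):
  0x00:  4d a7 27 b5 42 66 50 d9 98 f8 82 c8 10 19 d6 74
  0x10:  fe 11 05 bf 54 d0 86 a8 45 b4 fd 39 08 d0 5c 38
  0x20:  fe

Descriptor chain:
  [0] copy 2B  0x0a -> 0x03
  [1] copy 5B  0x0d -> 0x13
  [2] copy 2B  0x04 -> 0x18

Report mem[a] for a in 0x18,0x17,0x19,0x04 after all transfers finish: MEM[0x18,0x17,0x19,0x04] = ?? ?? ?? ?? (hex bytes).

MEM[0x18,0x17,0x19,0x04] = c8 11 66 c8

#0 dst[0x03+2] := {0x82,0xc8}
#1 dst[0x13+5] := {0x19,0xd6,0x74,0xfe,0x11}
#2 dst[0x18+2] := {0xc8,0x66}
query mem[0x18]=0xc8, mem[0x17]=0x11, mem[0x19]=0x66, mem[0x04]=0xc8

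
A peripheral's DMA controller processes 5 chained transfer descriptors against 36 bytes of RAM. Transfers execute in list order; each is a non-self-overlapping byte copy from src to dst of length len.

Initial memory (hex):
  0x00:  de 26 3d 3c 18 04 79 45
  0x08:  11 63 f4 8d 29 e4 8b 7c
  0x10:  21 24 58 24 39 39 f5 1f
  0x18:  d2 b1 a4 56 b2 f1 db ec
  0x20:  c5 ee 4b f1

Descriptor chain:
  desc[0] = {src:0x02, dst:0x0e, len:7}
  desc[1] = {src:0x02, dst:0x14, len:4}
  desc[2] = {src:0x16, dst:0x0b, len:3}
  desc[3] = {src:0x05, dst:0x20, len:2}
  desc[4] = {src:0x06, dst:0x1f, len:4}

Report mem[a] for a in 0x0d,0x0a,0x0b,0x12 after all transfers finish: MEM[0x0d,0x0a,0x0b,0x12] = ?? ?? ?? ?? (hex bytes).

[0] 0x02->0x0e len=7 : 3d 3c 18 04 79 45 11
[1] 0x02->0x14 len=4 : 3d 3c 18 04
[2] 0x16->0x0b len=3 : 18 04 d2
[3] 0x05->0x20 len=2 : 04 79
[4] 0x06->0x1f len=4 : 79 45 11 63
query mem[0x0d]=0xd2, mem[0x0a]=0xf4, mem[0x0b]=0x18, mem[0x12]=0x79

MEM[0x0d,0x0a,0x0b,0x12] = d2 f4 18 79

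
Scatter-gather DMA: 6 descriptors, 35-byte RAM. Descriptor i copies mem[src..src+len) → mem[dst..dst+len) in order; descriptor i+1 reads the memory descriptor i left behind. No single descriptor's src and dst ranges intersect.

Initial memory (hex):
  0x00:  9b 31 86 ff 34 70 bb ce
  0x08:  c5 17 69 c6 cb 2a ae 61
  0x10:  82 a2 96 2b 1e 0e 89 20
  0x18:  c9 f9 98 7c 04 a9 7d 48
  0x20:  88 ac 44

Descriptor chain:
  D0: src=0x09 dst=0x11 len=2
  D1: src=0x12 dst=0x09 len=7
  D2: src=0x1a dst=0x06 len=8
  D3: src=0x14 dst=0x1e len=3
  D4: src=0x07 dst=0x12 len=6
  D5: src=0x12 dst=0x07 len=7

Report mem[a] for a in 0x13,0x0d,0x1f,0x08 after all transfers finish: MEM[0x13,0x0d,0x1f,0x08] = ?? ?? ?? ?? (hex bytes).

MEM[0x13,0x0d,0x1f,0x08] = 04 c9 0e 04

#0 dst[0x11+2] := {0x17,0x69}
#1 dst[0x09+7] := {0x69,0x2b,0x1e,0x0e,0x89,0x20,0xc9}
#2 dst[0x06+8] := {0x98,0x7c,0x04,0xa9,0x7d,0x48,0x88,0xac}
#3 dst[0x1e+3] := {0x1e,0x0e,0x89}
#4 dst[0x12+6] := {0x7c,0x04,0xa9,0x7d,0x48,0x88}
#5 dst[0x07+7] := {0x7c,0x04,0xa9,0x7d,0x48,0x88,0xc9}
query mem[0x13]=0x04, mem[0x0d]=0xc9, mem[0x1f]=0x0e, mem[0x08]=0x04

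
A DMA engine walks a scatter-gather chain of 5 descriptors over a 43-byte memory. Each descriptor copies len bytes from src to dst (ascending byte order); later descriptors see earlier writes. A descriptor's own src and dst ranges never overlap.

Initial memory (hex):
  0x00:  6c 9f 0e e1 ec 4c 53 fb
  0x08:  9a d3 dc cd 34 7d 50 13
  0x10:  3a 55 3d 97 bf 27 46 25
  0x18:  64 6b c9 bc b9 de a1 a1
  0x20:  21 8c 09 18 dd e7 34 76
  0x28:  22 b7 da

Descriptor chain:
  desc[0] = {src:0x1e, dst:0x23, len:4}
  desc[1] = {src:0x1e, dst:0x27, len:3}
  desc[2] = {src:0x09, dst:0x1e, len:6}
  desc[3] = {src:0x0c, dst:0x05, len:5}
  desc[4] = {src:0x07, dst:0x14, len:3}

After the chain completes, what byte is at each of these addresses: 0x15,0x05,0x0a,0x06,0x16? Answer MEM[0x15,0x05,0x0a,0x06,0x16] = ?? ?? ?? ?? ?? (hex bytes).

MEM[0x15,0x05,0x0a,0x06,0x16] = 13 34 dc 7d 3a

[0] 0x1e->0x23 len=4 : a1 a1 21 8c
[1] 0x1e->0x27 len=3 : a1 a1 21
[2] 0x09->0x1e len=6 : d3 dc cd 34 7d 50
[3] 0x0c->0x05 len=5 : 34 7d 50 13 3a
[4] 0x07->0x14 len=3 : 50 13 3a
query mem[0x15]=0x13, mem[0x05]=0x34, mem[0x0a]=0xdc, mem[0x06]=0x7d, mem[0x16]=0x3a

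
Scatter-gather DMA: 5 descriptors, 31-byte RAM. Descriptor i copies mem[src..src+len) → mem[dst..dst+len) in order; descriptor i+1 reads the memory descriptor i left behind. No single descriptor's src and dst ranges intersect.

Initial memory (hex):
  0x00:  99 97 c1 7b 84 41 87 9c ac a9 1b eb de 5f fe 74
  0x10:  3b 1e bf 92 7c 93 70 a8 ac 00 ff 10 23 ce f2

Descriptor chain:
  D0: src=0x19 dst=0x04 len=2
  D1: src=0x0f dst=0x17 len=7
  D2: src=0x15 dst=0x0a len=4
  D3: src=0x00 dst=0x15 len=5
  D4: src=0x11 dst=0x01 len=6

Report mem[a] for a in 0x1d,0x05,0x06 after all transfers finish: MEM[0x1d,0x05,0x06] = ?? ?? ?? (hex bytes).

MEM[0x1d,0x05,0x06] = 93 99 97

D0: mem[0x04..0x05] <- [00 ff]
D1: mem[0x17..0x1d] <- [74 3b 1e bf 92 7c 93]
D2: mem[0x0a..0x0d] <- [93 70 74 3b]
D3: mem[0x15..0x19] <- [99 97 c1 7b 00]
D4: mem[0x01..0x06] <- [1e bf 92 7c 99 97]
query mem[0x1d]=0x93, mem[0x05]=0x99, mem[0x06]=0x97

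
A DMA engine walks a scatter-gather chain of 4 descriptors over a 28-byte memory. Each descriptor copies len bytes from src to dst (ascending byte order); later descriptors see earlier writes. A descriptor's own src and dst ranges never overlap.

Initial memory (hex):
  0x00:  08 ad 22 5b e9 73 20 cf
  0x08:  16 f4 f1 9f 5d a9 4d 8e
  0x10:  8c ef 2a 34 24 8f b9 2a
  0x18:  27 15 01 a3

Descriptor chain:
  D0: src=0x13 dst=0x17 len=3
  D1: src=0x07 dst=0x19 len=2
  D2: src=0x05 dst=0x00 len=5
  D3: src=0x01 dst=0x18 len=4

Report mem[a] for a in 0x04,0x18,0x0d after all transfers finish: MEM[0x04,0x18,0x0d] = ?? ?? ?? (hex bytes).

D0: mem[0x17..0x19] <- [34 24 8f]
D1: mem[0x19..0x1a] <- [cf 16]
D2: mem[0x00..0x04] <- [73 20 cf 16 f4]
D3: mem[0x18..0x1b] <- [20 cf 16 f4]
query mem[0x04]=0xf4, mem[0x18]=0x20, mem[0x0d]=0xa9

MEM[0x04,0x18,0x0d] = f4 20 a9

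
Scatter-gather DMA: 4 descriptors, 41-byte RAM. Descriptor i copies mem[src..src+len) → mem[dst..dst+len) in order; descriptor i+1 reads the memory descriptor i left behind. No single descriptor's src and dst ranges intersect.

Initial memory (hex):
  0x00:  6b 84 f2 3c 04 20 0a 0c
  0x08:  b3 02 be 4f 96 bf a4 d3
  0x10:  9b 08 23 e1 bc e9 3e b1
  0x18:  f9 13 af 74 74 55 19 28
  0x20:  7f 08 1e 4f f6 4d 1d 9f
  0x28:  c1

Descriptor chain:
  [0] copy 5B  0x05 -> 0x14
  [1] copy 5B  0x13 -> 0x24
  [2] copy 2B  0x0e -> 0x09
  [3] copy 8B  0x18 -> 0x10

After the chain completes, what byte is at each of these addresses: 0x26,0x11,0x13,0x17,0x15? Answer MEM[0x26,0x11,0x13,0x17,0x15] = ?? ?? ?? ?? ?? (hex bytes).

MEM[0x26,0x11,0x13,0x17,0x15] = 0a 13 74 28 55

  after D0: wrote 5B at 0x14 = 200a0cb302
  after D1: wrote 5B at 0x24 = e1200a0cb3
  after D2: wrote 2B at 0x09 = a4d3
  after D3: wrote 8B at 0x10 = 0213af7474551928
query mem[0x26]=0x0a, mem[0x11]=0x13, mem[0x13]=0x74, mem[0x17]=0x28, mem[0x15]=0x55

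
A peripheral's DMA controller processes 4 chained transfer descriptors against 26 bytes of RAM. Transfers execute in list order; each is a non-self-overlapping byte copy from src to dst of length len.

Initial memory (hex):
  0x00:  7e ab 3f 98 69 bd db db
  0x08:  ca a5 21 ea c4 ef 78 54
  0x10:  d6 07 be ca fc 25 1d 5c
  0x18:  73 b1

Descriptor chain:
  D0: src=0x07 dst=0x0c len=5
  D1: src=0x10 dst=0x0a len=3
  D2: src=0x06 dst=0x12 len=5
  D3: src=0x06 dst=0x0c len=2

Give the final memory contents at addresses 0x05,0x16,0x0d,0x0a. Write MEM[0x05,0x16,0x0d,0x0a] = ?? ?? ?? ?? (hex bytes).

  after D0: wrote 5B at 0x0c = dbcaa521ea
  after D1: wrote 3B at 0x0a = ea07be
  after D2: wrote 5B at 0x12 = dbdbcaa5ea
  after D3: wrote 2B at 0x0c = dbdb
query mem[0x05]=0xbd, mem[0x16]=0xea, mem[0x0d]=0xdb, mem[0x0a]=0xea

MEM[0x05,0x16,0x0d,0x0a] = bd ea db ea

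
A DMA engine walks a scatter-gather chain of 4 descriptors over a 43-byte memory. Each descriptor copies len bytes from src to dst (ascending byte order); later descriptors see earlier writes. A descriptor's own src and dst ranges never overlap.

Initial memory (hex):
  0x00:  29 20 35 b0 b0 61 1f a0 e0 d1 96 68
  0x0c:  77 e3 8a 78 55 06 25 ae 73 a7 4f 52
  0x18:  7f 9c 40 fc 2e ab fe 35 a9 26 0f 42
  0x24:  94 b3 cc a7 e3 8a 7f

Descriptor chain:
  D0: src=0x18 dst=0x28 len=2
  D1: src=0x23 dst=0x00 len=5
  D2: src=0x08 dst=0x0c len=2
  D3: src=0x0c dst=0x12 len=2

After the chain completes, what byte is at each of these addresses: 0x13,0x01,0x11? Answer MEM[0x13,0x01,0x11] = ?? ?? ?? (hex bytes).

MEM[0x13,0x01,0x11] = d1 94 06

  after D0: wrote 2B at 0x28 = 7f9c
  after D1: wrote 5B at 0x00 = 4294b3cca7
  after D2: wrote 2B at 0x0c = e0d1
  after D3: wrote 2B at 0x12 = e0d1
query mem[0x13]=0xd1, mem[0x01]=0x94, mem[0x11]=0x06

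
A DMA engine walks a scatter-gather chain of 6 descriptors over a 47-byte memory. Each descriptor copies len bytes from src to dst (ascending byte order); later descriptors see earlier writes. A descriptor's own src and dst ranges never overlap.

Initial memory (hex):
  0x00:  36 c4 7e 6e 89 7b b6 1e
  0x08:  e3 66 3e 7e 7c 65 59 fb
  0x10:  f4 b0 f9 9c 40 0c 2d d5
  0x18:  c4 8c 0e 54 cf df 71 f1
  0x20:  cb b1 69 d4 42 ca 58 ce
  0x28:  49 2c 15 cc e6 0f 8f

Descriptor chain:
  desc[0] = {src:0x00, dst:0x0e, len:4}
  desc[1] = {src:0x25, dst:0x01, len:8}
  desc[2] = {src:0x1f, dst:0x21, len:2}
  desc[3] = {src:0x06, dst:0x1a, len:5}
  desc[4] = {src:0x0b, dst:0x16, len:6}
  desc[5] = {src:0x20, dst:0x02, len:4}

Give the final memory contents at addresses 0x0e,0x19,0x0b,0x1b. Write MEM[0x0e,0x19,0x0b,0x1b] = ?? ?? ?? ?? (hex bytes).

[0] 0x00->0x0e len=4 : 36 c4 7e 6e
[1] 0x25->0x01 len=8 : ca 58 ce 49 2c 15 cc e6
[2] 0x1f->0x21 len=2 : f1 cb
[3] 0x06->0x1a len=5 : 15 cc e6 66 3e
[4] 0x0b->0x16 len=6 : 7e 7c 65 36 c4 7e
[5] 0x20->0x02 len=4 : cb f1 cb d4
query mem[0x0e]=0x36, mem[0x19]=0x36, mem[0x0b]=0x7e, mem[0x1b]=0x7e

MEM[0x0e,0x19,0x0b,0x1b] = 36 36 7e 7e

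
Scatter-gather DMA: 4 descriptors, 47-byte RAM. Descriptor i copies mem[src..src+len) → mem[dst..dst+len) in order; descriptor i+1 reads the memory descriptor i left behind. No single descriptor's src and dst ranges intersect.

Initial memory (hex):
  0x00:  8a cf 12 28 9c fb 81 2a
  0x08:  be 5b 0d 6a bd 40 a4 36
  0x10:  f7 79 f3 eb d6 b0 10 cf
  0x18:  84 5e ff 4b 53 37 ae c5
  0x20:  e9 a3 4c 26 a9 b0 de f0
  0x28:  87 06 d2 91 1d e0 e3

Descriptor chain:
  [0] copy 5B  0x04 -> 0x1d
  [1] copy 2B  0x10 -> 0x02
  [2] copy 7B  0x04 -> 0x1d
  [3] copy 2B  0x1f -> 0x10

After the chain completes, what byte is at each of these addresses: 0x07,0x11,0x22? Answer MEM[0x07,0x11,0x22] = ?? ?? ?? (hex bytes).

[0] 0x04->0x1d len=5 : 9c fb 81 2a be
[1] 0x10->0x02 len=2 : f7 79
[2] 0x04->0x1d len=7 : 9c fb 81 2a be 5b 0d
[3] 0x1f->0x10 len=2 : 81 2a
query mem[0x07]=0x2a, mem[0x11]=0x2a, mem[0x22]=0x5b

MEM[0x07,0x11,0x22] = 2a 2a 5b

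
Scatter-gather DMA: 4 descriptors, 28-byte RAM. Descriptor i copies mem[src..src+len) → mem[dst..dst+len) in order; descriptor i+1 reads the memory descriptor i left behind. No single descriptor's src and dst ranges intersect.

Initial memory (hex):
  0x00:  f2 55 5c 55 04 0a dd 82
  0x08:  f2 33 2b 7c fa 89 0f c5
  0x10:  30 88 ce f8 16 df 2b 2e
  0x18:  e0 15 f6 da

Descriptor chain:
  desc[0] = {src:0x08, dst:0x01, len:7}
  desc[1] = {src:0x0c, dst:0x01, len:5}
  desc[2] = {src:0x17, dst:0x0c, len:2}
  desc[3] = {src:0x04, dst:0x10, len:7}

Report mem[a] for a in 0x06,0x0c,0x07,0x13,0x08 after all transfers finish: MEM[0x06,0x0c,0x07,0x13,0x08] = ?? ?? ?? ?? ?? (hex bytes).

D0: mem[0x01..0x07] <- [f2 33 2b 7c fa 89 0f]
D1: mem[0x01..0x05] <- [fa 89 0f c5 30]
D2: mem[0x0c..0x0d] <- [2e e0]
D3: mem[0x10..0x16] <- [c5 30 89 0f f2 33 2b]
query mem[0x06]=0x89, mem[0x0c]=0x2e, mem[0x07]=0x0f, mem[0x13]=0x0f, mem[0x08]=0xf2

MEM[0x06,0x0c,0x07,0x13,0x08] = 89 2e 0f 0f f2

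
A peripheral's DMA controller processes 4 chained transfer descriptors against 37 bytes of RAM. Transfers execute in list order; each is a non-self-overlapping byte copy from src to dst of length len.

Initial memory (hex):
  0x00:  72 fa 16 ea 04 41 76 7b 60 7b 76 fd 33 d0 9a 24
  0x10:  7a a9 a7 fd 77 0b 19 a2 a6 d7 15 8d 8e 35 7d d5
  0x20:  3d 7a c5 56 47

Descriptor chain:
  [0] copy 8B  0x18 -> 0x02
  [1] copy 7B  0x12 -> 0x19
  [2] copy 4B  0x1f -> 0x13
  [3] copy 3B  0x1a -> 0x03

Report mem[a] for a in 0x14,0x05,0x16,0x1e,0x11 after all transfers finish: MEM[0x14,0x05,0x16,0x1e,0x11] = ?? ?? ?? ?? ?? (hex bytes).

D0: mem[0x02..0x09] <- [a6 d7 15 8d 8e 35 7d d5]
D1: mem[0x19..0x1f] <- [a7 fd 77 0b 19 a2 a6]
D2: mem[0x13..0x16] <- [a6 3d 7a c5]
D3: mem[0x03..0x05] <- [fd 77 0b]
query mem[0x14]=0x3d, mem[0x05]=0x0b, mem[0x16]=0xc5, mem[0x1e]=0xa2, mem[0x11]=0xa9

MEM[0x14,0x05,0x16,0x1e,0x11] = 3d 0b c5 a2 a9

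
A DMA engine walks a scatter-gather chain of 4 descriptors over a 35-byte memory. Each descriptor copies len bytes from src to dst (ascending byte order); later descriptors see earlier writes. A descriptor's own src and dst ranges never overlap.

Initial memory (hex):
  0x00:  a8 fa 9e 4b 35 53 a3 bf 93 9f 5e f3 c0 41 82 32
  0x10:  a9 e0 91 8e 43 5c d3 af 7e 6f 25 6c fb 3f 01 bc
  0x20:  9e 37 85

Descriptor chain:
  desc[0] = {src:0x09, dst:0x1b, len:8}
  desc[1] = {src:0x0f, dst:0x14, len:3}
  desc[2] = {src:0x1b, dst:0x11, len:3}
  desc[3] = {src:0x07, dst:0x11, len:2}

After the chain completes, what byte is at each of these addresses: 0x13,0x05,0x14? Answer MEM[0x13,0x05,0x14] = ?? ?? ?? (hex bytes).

[0] 0x09->0x1b len=8 : 9f 5e f3 c0 41 82 32 a9
[1] 0x0f->0x14 len=3 : 32 a9 e0
[2] 0x1b->0x11 len=3 : 9f 5e f3
[3] 0x07->0x11 len=2 : bf 93
query mem[0x13]=0xf3, mem[0x05]=0x53, mem[0x14]=0x32

MEM[0x13,0x05,0x14] = f3 53 32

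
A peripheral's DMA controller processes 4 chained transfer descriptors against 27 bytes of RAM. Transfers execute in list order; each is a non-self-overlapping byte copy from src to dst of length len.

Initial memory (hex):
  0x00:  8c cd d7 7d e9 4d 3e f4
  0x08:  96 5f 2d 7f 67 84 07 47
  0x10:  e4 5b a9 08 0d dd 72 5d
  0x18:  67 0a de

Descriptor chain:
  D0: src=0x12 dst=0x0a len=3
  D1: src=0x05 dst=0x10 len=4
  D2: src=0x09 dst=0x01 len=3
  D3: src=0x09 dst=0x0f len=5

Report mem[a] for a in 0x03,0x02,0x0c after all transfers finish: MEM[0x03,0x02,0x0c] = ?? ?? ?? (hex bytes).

[0] 0x12->0x0a len=3 : a9 08 0d
[1] 0x05->0x10 len=4 : 4d 3e f4 96
[2] 0x09->0x01 len=3 : 5f a9 08
[3] 0x09->0x0f len=5 : 5f a9 08 0d 84
query mem[0x03]=0x08, mem[0x02]=0xa9, mem[0x0c]=0x0d

MEM[0x03,0x02,0x0c] = 08 a9 0d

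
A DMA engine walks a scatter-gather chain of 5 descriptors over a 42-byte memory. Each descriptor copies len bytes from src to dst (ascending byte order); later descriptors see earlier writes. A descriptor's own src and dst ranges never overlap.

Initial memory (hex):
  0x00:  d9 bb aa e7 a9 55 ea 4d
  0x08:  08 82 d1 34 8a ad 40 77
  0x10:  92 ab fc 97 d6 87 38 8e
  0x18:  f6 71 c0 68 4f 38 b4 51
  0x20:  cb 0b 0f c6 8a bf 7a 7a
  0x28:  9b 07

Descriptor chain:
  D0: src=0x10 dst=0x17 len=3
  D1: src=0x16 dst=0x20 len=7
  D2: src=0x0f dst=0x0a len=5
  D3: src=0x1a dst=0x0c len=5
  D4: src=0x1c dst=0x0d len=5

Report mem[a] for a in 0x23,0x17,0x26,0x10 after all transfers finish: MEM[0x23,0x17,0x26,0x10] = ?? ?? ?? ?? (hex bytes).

MEM[0x23,0x17,0x26,0x10] = fc 92 4f 51

D0: mem[0x17..0x19] <- [92 ab fc]
D1: mem[0x20..0x26] <- [38 92 ab fc c0 68 4f]
D2: mem[0x0a..0x0e] <- [77 92 ab fc 97]
D3: mem[0x0c..0x10] <- [c0 68 4f 38 b4]
D4: mem[0x0d..0x11] <- [4f 38 b4 51 38]
query mem[0x23]=0xfc, mem[0x17]=0x92, mem[0x26]=0x4f, mem[0x10]=0x51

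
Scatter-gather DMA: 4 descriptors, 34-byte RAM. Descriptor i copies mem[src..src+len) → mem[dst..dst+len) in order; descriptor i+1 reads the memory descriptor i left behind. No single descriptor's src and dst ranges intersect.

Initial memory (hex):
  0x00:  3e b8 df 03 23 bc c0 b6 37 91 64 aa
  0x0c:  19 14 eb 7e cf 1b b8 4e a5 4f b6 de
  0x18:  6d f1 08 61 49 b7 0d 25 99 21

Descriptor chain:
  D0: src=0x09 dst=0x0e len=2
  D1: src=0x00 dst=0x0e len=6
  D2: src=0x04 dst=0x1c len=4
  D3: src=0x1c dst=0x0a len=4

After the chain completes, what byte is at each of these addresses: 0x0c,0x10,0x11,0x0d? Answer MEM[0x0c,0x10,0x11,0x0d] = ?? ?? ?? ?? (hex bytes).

[0] 0x09->0x0e len=2 : 91 64
[1] 0x00->0x0e len=6 : 3e b8 df 03 23 bc
[2] 0x04->0x1c len=4 : 23 bc c0 b6
[3] 0x1c->0x0a len=4 : 23 bc c0 b6
query mem[0x0c]=0xc0, mem[0x10]=0xdf, mem[0x11]=0x03, mem[0x0d]=0xb6

MEM[0x0c,0x10,0x11,0x0d] = c0 df 03 b6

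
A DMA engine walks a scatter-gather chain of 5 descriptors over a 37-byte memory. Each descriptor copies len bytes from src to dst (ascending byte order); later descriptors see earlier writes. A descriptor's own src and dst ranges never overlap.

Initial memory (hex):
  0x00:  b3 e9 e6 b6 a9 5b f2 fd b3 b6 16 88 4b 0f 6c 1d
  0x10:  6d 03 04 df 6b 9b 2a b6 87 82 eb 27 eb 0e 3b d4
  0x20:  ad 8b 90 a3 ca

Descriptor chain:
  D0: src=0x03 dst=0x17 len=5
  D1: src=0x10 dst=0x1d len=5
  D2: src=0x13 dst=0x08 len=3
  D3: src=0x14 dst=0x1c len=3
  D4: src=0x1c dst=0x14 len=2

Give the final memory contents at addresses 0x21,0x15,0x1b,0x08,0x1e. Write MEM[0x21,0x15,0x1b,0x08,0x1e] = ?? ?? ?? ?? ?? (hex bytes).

[0] 0x03->0x17 len=5 : b6 a9 5b f2 fd
[1] 0x10->0x1d len=5 : 6d 03 04 df 6b
[2] 0x13->0x08 len=3 : df 6b 9b
[3] 0x14->0x1c len=3 : 6b 9b 2a
[4] 0x1c->0x14 len=2 : 6b 9b
query mem[0x21]=0x6b, mem[0x15]=0x9b, mem[0x1b]=0xfd, mem[0x08]=0xdf, mem[0x1e]=0x2a

MEM[0x21,0x15,0x1b,0x08,0x1e] = 6b 9b fd df 2a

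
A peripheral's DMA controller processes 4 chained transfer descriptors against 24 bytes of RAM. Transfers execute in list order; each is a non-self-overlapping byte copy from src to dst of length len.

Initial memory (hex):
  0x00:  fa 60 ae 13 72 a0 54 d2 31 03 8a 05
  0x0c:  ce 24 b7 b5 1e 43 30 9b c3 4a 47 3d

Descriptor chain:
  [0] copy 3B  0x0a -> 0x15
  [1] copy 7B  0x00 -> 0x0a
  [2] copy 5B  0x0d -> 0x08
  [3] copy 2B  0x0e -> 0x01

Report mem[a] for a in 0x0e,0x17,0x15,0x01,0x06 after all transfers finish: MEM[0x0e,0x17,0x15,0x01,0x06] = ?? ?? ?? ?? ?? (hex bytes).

MEM[0x0e,0x17,0x15,0x01,0x06] = 72 ce 8a 72 54

#0 dst[0x15+3] := {0x8a,0x05,0xce}
#1 dst[0x0a+7] := {0xfa,0x60,0xae,0x13,0x72,0xa0,0x54}
#2 dst[0x08+5] := {0x13,0x72,0xa0,0x54,0x43}
#3 dst[0x01+2] := {0x72,0xa0}
query mem[0x0e]=0x72, mem[0x17]=0xce, mem[0x15]=0x8a, mem[0x01]=0x72, mem[0x06]=0x54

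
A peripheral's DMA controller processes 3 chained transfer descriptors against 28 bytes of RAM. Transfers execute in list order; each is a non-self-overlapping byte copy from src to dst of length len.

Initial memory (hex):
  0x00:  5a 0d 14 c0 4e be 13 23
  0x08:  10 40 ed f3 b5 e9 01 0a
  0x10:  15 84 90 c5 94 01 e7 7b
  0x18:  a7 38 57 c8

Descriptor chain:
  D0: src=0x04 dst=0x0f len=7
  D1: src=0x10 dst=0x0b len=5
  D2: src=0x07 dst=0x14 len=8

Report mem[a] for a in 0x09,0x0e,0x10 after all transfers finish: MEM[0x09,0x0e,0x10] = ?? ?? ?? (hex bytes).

MEM[0x09,0x0e,0x10] = 40 10 be

D0: mem[0x0f..0x15] <- [4e be 13 23 10 40 ed]
D1: mem[0x0b..0x0f] <- [be 13 23 10 40]
D2: mem[0x14..0x1b] <- [23 10 40 ed be 13 23 10]
query mem[0x09]=0x40, mem[0x0e]=0x10, mem[0x10]=0xbe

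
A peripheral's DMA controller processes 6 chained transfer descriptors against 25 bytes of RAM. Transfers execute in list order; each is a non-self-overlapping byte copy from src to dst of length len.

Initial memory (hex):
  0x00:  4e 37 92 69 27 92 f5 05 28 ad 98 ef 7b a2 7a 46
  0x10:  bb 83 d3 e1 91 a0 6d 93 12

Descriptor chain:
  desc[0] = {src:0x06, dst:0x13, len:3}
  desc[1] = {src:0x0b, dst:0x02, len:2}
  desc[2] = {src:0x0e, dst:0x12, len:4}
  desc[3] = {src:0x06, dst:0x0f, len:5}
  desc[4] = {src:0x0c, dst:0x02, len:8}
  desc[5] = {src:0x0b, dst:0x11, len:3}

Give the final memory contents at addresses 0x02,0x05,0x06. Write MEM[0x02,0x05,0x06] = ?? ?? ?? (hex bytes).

  after D0: wrote 3B at 0x13 = f50528
  after D1: wrote 2B at 0x02 = ef7b
  after D2: wrote 4B at 0x12 = 7a46bb83
  after D3: wrote 5B at 0x0f = f50528ad98
  after D4: wrote 8B at 0x02 = 7ba27af50528ad98
  after D5: wrote 3B at 0x11 = ef7ba2
query mem[0x02]=0x7b, mem[0x05]=0xf5, mem[0x06]=0x05

MEM[0x02,0x05,0x06] = 7b f5 05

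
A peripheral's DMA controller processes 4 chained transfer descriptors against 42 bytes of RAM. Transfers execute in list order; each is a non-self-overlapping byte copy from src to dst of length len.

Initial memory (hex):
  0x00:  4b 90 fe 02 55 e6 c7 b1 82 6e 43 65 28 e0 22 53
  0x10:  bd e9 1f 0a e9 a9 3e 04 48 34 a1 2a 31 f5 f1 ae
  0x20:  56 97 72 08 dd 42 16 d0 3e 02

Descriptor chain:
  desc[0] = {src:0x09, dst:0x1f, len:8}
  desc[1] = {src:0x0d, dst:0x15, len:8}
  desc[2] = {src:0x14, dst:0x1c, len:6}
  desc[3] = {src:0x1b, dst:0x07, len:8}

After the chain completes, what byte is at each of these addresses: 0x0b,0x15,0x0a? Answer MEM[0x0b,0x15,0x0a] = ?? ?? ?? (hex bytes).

  after D0: wrote 8B at 0x1f = 6e436528e02253bd
  after D1: wrote 8B at 0x15 = e02253bde91f0ae9
  after D2: wrote 6B at 0x1c = e9e02253bde9
  after D3: wrote 8B at 0x07 = 0ae9e02253bde928
query mem[0x0b]=0x53, mem[0x15]=0xe0, mem[0x0a]=0x22

MEM[0x0b,0x15,0x0a] = 53 e0 22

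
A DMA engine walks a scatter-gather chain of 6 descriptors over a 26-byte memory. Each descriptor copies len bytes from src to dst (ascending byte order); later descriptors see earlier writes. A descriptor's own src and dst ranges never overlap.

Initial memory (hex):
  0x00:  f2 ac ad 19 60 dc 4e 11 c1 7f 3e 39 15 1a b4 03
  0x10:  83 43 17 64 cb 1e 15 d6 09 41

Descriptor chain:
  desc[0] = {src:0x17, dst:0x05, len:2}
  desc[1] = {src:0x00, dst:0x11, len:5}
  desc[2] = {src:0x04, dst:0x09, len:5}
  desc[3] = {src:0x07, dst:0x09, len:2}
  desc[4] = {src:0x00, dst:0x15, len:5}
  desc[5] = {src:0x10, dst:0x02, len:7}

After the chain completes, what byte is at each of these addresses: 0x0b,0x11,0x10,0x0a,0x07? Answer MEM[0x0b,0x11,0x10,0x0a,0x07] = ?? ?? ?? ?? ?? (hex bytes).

MEM[0x0b,0x11,0x10,0x0a,0x07] = 09 f2 83 c1 f2

#0 dst[0x05+2] := {0xd6,0x09}
#1 dst[0x11+5] := {0xf2,0xac,0xad,0x19,0x60}
#2 dst[0x09+5] := {0x60,0xd6,0x09,0x11,0xc1}
#3 dst[0x09+2] := {0x11,0xc1}
#4 dst[0x15+5] := {0xf2,0xac,0xad,0x19,0x60}
#5 dst[0x02+7] := {0x83,0xf2,0xac,0xad,0x19,0xf2,0xac}
query mem[0x0b]=0x09, mem[0x11]=0xf2, mem[0x10]=0x83, mem[0x0a]=0xc1, mem[0x07]=0xf2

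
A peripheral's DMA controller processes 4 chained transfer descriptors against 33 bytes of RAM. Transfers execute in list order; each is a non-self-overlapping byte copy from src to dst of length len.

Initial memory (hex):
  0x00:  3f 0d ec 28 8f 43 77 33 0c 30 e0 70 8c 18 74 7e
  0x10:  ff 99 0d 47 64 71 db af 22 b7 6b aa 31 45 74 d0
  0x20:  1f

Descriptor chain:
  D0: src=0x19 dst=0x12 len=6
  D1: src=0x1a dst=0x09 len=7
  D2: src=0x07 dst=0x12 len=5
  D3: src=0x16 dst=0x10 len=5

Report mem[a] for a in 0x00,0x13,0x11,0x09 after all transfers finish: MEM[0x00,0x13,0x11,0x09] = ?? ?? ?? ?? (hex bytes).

MEM[0x00,0x13,0x11,0x09] = 3f b7 74 6b

#0 dst[0x12+6] := {0xb7,0x6b,0xaa,0x31,0x45,0x74}
#1 dst[0x09+7] := {0x6b,0xaa,0x31,0x45,0x74,0xd0,0x1f}
#2 dst[0x12+5] := {0x33,0x0c,0x6b,0xaa,0x31}
#3 dst[0x10+5] := {0x31,0x74,0x22,0xb7,0x6b}
query mem[0x00]=0x3f, mem[0x13]=0xb7, mem[0x11]=0x74, mem[0x09]=0x6b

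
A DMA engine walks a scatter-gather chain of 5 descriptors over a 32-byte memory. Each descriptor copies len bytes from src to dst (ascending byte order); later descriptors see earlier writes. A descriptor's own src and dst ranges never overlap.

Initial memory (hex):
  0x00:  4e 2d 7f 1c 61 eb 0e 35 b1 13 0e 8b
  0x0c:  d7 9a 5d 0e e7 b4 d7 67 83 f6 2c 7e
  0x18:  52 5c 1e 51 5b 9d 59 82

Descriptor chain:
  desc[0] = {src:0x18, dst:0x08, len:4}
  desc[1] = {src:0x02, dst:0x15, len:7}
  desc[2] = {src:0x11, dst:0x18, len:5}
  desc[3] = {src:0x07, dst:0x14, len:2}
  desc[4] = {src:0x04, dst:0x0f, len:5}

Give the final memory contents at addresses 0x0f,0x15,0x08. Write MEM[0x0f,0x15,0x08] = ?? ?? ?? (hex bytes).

MEM[0x0f,0x15,0x08] = 61 52 52

  after D0: wrote 4B at 0x08 = 525c1e51
  after D1: wrote 7B at 0x15 = 7f1c61eb0e3552
  after D2: wrote 5B at 0x18 = b4d767837f
  after D3: wrote 2B at 0x14 = 3552
  after D4: wrote 5B at 0x0f = 61eb0e3552
query mem[0x0f]=0x61, mem[0x15]=0x52, mem[0x08]=0x52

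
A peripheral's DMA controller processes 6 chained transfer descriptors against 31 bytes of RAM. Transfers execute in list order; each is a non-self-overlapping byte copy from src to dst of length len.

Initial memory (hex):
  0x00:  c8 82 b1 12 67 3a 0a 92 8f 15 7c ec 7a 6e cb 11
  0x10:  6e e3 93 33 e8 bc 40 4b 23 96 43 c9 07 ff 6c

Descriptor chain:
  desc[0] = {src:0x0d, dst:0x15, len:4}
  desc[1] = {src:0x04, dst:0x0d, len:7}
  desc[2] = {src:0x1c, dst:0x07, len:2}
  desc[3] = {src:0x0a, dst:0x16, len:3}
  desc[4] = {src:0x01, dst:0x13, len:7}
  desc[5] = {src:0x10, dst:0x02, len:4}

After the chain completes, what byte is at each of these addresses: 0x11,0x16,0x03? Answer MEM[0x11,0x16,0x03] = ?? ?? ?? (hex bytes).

MEM[0x11,0x16,0x03] = 8f 67 8f

#0 dst[0x15+4] := {0x6e,0xcb,0x11,0x6e}
#1 dst[0x0d+7] := {0x67,0x3a,0x0a,0x92,0x8f,0x15,0x7c}
#2 dst[0x07+2] := {0x07,0xff}
#3 dst[0x16+3] := {0x7c,0xec,0x7a}
#4 dst[0x13+7] := {0x82,0xb1,0x12,0x67,0x3a,0x0a,0x07}
#5 dst[0x02+4] := {0x92,0x8f,0x15,0x82}
query mem[0x11]=0x8f, mem[0x16]=0x67, mem[0x03]=0x8f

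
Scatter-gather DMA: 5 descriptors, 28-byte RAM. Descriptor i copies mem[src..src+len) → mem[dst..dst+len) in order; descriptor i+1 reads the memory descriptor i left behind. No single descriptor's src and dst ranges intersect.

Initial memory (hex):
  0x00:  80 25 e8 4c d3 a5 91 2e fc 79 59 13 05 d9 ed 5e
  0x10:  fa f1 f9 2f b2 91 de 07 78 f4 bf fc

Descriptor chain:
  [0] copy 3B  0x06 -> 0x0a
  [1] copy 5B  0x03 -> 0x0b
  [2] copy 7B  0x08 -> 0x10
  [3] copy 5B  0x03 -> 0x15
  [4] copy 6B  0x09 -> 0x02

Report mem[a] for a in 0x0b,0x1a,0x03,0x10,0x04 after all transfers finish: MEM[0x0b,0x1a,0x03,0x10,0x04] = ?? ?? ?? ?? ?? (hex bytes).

MEM[0x0b,0x1a,0x03,0x10,0x04] = 4c bf 91 fc 4c

D0: mem[0x0a..0x0c] <- [91 2e fc]
D1: mem[0x0b..0x0f] <- [4c d3 a5 91 2e]
D2: mem[0x10..0x16] <- [fc 79 91 4c d3 a5 91]
D3: mem[0x15..0x19] <- [4c d3 a5 91 2e]
D4: mem[0x02..0x07] <- [79 91 4c d3 a5 91]
query mem[0x0b]=0x4c, mem[0x1a]=0xbf, mem[0x03]=0x91, mem[0x10]=0xfc, mem[0x04]=0x4c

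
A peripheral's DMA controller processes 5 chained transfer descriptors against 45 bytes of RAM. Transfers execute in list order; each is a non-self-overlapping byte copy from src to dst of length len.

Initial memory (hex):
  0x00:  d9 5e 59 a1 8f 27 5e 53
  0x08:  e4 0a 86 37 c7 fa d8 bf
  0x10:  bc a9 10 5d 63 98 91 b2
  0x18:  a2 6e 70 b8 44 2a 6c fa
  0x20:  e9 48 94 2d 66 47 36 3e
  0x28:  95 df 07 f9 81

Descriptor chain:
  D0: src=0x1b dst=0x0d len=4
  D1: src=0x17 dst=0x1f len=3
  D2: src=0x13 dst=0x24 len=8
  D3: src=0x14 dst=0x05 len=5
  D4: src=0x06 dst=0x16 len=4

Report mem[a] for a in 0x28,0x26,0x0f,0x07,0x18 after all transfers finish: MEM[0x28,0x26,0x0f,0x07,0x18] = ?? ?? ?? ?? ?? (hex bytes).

[0] 0x1b->0x0d len=4 : b8 44 2a 6c
[1] 0x17->0x1f len=3 : b2 a2 6e
[2] 0x13->0x24 len=8 : 5d 63 98 91 b2 a2 6e 70
[3] 0x14->0x05 len=5 : 63 98 91 b2 a2
[4] 0x06->0x16 len=4 : 98 91 b2 a2
query mem[0x28]=0xb2, mem[0x26]=0x98, mem[0x0f]=0x2a, mem[0x07]=0x91, mem[0x18]=0xb2

MEM[0x28,0x26,0x0f,0x07,0x18] = b2 98 2a 91 b2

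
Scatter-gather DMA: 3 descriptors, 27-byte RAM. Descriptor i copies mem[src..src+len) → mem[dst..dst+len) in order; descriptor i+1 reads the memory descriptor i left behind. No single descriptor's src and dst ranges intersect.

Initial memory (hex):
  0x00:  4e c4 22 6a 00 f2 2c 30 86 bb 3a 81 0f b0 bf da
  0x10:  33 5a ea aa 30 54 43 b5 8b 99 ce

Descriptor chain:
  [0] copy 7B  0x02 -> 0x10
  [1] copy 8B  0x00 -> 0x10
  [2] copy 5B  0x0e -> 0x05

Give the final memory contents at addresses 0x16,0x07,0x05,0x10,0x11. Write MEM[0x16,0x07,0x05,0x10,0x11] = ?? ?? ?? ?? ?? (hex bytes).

[0] 0x02->0x10 len=7 : 22 6a 00 f2 2c 30 86
[1] 0x00->0x10 len=8 : 4e c4 22 6a 00 f2 2c 30
[2] 0x0e->0x05 len=5 : bf da 4e c4 22
query mem[0x16]=0x2c, mem[0x07]=0x4e, mem[0x05]=0xbf, mem[0x10]=0x4e, mem[0x11]=0xc4

MEM[0x16,0x07,0x05,0x10,0x11] = 2c 4e bf 4e c4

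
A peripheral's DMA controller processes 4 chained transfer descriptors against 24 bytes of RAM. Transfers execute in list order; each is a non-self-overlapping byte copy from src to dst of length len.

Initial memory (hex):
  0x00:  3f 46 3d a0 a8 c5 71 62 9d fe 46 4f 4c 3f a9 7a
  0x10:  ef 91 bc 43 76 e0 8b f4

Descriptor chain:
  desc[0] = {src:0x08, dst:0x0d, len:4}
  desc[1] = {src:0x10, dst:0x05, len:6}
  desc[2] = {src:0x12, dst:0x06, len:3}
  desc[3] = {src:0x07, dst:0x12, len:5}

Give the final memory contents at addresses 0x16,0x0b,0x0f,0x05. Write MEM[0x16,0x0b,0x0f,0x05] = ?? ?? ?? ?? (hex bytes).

MEM[0x16,0x0b,0x0f,0x05] = 4f 4f 46 4f

#0 dst[0x0d+4] := {0x9d,0xfe,0x46,0x4f}
#1 dst[0x05+6] := {0x4f,0x91,0xbc,0x43,0x76,0xe0}
#2 dst[0x06+3] := {0xbc,0x43,0x76}
#3 dst[0x12+5] := {0x43,0x76,0x76,0xe0,0x4f}
query mem[0x16]=0x4f, mem[0x0b]=0x4f, mem[0x0f]=0x46, mem[0x05]=0x4f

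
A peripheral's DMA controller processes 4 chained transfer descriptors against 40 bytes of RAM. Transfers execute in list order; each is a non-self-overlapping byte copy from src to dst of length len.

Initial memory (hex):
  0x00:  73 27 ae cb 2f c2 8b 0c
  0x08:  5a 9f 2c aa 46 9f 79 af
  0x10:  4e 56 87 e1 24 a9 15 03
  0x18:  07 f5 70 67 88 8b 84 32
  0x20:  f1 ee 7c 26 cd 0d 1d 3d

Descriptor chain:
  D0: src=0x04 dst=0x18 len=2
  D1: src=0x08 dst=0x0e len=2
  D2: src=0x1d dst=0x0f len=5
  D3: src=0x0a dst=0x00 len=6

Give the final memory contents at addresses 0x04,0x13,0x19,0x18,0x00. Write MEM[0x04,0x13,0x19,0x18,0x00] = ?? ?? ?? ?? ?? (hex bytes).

MEM[0x04,0x13,0x19,0x18,0x00] = 5a ee c2 2f 2c

D0: mem[0x18..0x19] <- [2f c2]
D1: mem[0x0e..0x0f] <- [5a 9f]
D2: mem[0x0f..0x13] <- [8b 84 32 f1 ee]
D3: mem[0x00..0x05] <- [2c aa 46 9f 5a 8b]
query mem[0x04]=0x5a, mem[0x13]=0xee, mem[0x19]=0xc2, mem[0x18]=0x2f, mem[0x00]=0x2c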